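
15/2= 7.50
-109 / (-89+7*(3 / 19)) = 2071 / 1670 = 1.24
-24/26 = -12/13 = -0.92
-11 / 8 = -1.38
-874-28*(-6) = -706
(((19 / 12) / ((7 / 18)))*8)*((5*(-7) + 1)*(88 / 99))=-984.38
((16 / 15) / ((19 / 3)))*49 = 784 / 95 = 8.25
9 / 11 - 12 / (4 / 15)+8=-398 / 11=-36.18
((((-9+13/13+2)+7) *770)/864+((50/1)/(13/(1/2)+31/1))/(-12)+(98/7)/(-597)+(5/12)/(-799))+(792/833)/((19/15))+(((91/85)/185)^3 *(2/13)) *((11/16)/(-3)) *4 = 22595087605913933906323/14627035805210057250000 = 1.54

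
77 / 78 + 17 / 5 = 1711 / 390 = 4.39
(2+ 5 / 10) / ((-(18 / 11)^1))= -55 / 36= -1.53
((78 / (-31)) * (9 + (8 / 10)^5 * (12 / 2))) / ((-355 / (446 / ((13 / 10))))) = 183407688 / 6878125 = 26.67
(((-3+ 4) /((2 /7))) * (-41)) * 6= -861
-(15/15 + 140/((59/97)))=-13639/59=-231.17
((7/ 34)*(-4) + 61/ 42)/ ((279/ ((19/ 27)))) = 8531/ 5378562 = 0.00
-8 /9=-0.89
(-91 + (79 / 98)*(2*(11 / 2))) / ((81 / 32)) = -42928 / 1323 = -32.45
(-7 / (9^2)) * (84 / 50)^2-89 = -501997 / 5625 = -89.24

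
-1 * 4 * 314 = -1256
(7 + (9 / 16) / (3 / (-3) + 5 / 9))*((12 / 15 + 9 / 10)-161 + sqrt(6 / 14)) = -584631 / 640 + 367*sqrt(21) / 448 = -909.73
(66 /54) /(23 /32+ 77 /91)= 4576 /5859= 0.78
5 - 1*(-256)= 261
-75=-75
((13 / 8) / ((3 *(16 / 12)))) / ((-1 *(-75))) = 13 / 2400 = 0.01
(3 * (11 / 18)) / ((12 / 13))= 143 / 72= 1.99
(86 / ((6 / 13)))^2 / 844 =41.14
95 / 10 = 19 / 2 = 9.50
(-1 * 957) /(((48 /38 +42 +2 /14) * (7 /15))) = -272745 /5773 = -47.24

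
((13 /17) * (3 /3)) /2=13 /34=0.38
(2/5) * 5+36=38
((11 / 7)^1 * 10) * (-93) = -10230 / 7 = -1461.43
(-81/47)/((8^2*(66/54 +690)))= -729/18712768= -0.00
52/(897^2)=4/61893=0.00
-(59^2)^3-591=-42180534232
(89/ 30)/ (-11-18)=-0.10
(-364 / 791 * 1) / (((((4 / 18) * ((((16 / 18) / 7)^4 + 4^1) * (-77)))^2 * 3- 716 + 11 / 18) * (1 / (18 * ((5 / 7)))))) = -182839442534133840 / 412257158420800701913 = -0.00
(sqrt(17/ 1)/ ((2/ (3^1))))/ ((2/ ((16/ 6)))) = 2 * sqrt(17) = 8.25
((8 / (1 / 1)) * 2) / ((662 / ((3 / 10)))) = 12 / 1655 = 0.01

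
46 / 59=0.78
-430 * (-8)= 3440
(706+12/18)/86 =1060/129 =8.22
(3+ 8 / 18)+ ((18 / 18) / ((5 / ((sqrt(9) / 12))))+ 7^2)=9449 / 180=52.49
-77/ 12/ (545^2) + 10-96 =-306529877/ 3564300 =-86.00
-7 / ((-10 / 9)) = 63 / 10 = 6.30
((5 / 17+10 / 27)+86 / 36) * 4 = 5606 / 459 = 12.21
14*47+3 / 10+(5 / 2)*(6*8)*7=1498.30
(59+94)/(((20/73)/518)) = 2892771/10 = 289277.10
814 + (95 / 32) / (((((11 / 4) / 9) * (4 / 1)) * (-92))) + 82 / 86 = 1134795747 / 1392512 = 814.93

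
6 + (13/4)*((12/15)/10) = 313/50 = 6.26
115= 115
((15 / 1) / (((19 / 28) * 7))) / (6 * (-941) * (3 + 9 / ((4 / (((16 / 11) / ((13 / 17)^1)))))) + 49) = -8580 / 111539101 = -0.00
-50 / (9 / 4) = -200 / 9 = -22.22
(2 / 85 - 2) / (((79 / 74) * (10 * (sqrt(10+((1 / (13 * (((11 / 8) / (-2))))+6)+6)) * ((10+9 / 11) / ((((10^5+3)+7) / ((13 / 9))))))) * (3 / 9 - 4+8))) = -2637623736 * sqrt(447590) / 30192285175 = -58.45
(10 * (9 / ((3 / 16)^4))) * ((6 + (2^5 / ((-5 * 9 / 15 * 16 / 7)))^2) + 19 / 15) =171311104 / 81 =2114951.90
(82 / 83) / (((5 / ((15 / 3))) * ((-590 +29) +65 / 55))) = -0.00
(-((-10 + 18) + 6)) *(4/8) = -7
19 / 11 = 1.73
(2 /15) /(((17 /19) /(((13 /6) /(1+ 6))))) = 247 /5355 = 0.05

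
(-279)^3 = -21717639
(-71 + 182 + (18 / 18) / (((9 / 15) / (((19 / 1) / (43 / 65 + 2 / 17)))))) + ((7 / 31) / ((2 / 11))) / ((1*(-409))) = 9932225413 / 65499714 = 151.64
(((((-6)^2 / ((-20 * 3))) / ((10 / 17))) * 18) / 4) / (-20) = 459 / 2000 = 0.23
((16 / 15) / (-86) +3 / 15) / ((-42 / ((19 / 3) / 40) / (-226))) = 259787 / 1625400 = 0.16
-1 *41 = -41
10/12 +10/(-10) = -1/6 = -0.17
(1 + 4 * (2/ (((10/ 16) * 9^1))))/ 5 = 109/ 225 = 0.48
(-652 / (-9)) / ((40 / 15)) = 163 / 6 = 27.17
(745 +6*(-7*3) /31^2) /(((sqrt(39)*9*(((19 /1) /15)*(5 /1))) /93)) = 55063*sqrt(39) /1767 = 194.61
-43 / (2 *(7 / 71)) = -3053 / 14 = -218.07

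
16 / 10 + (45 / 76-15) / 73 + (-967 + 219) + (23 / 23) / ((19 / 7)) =-283567 / 380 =-746.23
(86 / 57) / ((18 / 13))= 559 / 513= 1.09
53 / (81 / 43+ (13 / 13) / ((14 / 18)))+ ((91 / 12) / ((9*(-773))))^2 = 116546844673 / 6969578256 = 16.72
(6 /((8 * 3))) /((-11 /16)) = -4 /11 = -0.36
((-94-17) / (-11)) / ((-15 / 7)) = -259 / 55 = -4.71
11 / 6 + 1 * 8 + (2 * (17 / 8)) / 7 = 877 / 84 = 10.44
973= 973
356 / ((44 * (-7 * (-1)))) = 89 / 77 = 1.16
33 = 33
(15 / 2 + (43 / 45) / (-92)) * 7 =217049 / 4140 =52.43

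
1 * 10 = 10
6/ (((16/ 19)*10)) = 57/ 80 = 0.71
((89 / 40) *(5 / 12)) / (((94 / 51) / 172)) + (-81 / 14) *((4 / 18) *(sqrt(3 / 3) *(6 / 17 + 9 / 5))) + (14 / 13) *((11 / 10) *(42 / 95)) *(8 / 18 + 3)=141822643489 / 1657765200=85.55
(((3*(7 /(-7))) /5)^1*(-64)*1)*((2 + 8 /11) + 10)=5376 /11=488.73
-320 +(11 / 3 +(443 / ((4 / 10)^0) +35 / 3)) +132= 811 / 3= 270.33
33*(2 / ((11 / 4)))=24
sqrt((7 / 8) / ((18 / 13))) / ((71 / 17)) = 17 * sqrt(91) / 852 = 0.19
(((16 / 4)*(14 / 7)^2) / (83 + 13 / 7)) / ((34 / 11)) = 28 / 459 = 0.06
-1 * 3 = -3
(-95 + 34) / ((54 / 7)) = -427 / 54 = -7.91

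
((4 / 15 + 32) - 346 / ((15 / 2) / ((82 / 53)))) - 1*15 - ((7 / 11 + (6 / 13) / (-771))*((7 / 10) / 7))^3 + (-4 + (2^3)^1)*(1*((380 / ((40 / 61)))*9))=2189633319509574032223 / 105230914186232120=20807.89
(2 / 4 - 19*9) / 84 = -341 / 168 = -2.03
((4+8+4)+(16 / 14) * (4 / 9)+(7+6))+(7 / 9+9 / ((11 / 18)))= 3466 / 77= 45.01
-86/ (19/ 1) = -4.53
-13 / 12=-1.08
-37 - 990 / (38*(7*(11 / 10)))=-40.38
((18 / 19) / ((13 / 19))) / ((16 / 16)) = 18 / 13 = 1.38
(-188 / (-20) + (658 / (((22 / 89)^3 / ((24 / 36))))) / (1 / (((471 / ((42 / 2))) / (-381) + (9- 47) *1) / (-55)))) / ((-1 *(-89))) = 3364727073451 / 14893850070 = 225.91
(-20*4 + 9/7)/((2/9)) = -354.21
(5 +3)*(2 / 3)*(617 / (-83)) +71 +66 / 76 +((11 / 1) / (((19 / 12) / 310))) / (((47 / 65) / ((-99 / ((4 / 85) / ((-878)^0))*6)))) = -16719501769499 / 444714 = -37596076.96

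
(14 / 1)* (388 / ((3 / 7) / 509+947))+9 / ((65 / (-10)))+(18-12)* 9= 639883246 / 10966033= 58.35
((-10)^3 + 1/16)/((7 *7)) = -15999/784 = -20.41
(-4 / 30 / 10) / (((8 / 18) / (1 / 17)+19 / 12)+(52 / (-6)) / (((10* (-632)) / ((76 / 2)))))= -237 / 163370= -0.00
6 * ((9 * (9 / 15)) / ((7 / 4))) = 18.51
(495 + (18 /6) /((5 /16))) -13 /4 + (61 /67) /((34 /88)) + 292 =18126193 /22780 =795.71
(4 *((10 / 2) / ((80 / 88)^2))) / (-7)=-121 / 35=-3.46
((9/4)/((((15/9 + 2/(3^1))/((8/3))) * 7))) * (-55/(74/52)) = -25740/1813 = -14.20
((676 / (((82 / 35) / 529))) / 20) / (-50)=-625807 / 4100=-152.64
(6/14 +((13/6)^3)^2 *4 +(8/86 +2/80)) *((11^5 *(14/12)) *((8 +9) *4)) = 19915087522162481/3761640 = 5294256633.32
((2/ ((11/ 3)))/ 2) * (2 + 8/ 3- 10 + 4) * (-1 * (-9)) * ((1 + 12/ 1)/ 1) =-468/ 11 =-42.55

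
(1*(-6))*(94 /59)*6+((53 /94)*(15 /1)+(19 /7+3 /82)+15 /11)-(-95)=439609185 /8754361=50.22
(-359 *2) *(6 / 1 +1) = -5026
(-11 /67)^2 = 121 /4489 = 0.03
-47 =-47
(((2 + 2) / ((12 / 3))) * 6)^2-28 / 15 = 512 / 15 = 34.13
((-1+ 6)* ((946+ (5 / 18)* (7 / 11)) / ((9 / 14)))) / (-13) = -504385 / 891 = -566.09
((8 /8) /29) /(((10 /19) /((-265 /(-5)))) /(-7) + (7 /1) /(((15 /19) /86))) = 105735 /2338163048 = 0.00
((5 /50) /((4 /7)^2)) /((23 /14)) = 0.19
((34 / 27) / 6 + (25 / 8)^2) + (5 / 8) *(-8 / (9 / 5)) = 37313 / 5184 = 7.20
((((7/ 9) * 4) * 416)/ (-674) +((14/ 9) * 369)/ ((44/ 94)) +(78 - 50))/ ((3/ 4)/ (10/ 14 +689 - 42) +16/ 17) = 12881965053944/ 9693052479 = 1328.99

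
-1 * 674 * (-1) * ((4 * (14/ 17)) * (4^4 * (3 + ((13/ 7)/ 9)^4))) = 65273317900288/ 38257191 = 1706171.21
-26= -26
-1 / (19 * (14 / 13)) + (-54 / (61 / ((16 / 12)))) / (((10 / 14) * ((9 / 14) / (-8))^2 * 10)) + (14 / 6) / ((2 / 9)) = -27636106 / 1825425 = -15.14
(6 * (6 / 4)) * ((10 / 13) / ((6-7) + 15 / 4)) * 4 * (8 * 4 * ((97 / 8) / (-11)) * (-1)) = 558720 / 1573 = 355.19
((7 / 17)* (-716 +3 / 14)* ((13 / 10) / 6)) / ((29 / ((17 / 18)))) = -130273 / 62640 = -2.08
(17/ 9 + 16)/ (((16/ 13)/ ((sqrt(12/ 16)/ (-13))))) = -161 *sqrt(3)/ 288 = -0.97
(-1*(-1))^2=1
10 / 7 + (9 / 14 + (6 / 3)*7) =225 / 14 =16.07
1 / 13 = 0.08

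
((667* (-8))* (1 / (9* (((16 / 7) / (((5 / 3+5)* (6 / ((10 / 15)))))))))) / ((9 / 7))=-326830 / 27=-12104.81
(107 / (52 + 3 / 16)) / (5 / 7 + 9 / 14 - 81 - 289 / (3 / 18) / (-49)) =-167776 / 3621395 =-0.05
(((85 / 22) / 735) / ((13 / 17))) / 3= 289 / 126126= 0.00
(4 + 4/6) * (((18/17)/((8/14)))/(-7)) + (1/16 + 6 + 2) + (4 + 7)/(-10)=5.73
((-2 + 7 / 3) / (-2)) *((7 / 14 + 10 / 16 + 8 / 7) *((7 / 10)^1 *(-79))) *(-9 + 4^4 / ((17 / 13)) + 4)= 10845673 / 2720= 3987.38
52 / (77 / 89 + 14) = 4628 / 1323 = 3.50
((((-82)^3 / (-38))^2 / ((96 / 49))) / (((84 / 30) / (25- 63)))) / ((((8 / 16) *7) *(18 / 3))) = -23750521205 / 342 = -69445968.44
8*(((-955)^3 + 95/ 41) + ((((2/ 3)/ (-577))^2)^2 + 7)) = -2564910558352873447692776/ 368105348935161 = -6967870925.46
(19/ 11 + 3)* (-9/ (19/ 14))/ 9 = -728/ 209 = -3.48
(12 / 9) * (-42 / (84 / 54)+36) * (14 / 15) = 56 / 5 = 11.20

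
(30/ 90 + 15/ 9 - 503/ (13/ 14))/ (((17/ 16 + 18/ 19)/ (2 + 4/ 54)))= -119440384/ 214461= -556.93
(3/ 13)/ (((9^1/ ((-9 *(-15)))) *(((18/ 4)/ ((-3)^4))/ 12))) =9720/ 13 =747.69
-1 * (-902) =902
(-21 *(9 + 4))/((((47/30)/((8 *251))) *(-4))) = 4111380/47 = 87476.17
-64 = -64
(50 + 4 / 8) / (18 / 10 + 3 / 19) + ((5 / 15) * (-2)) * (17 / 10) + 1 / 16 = 61311 / 2480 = 24.72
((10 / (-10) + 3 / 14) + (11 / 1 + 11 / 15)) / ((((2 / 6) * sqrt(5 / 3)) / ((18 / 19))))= 1089 * sqrt(15) / 175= 24.10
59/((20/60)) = 177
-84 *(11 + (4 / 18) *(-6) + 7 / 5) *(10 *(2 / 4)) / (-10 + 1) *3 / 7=664 / 3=221.33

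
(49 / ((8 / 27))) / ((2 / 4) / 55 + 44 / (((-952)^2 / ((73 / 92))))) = 63199410120 / 3488887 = 18114.49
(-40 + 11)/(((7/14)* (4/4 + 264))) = -58/265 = -0.22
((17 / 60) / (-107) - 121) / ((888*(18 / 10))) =-776837 / 10261728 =-0.08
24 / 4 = 6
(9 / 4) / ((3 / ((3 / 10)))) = 9 / 40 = 0.22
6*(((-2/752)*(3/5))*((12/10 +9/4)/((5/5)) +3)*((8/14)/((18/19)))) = -2451/65800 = -0.04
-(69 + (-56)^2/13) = -4033/13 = -310.23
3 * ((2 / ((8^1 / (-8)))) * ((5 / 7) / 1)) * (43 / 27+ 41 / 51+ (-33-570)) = 2756770 / 1071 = 2574.01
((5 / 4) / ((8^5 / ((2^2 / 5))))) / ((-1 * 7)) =-1 / 229376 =-0.00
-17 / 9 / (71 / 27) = -51 / 71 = -0.72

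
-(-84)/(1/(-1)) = -84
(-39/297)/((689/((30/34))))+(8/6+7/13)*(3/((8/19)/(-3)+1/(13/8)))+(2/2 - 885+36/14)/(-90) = 431870267/19980576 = 21.61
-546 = -546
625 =625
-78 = -78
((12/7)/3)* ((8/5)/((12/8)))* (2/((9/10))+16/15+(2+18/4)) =28192/4725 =5.97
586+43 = 629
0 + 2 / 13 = 2 / 13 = 0.15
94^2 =8836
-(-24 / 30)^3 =64 / 125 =0.51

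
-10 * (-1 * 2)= 20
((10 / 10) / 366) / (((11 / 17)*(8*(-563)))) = -17 / 18133104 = -0.00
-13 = -13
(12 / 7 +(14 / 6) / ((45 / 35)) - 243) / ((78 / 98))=-316820 / 1053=-300.87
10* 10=100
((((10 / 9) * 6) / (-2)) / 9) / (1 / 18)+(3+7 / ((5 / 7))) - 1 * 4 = 32 / 15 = 2.13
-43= -43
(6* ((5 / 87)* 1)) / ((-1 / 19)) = -190 / 29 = -6.55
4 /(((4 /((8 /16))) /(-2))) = -1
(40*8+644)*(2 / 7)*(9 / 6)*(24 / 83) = 69408 / 581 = 119.46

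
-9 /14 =-0.64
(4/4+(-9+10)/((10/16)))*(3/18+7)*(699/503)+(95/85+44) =6072209/85510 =71.01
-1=-1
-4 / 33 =-0.12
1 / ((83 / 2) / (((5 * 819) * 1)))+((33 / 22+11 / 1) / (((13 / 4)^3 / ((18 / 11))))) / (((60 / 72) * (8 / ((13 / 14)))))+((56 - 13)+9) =162830218 / 1080079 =150.76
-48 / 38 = -24 / 19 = -1.26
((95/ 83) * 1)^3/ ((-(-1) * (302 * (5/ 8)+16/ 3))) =10288500/ 1331691923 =0.01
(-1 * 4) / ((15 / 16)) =-64 / 15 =-4.27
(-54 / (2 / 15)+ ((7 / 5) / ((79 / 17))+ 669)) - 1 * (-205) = 185374 / 395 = 469.30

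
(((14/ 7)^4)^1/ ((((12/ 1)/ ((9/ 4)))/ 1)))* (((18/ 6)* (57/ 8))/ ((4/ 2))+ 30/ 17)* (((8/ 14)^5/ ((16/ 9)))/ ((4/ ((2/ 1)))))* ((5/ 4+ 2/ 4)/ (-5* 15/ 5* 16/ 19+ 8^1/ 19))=-1737531/ 18939088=-0.09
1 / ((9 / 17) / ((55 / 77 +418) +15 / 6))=100249 / 126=795.63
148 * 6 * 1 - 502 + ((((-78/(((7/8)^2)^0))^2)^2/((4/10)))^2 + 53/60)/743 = 513792889023383933/44580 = 11525188179079.94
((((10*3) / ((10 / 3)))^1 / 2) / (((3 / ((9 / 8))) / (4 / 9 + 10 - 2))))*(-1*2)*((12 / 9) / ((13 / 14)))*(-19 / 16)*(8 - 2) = 7581 / 26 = 291.58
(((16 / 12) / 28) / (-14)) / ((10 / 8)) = -2 / 735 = -0.00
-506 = -506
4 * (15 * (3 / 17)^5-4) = -22703132 / 1419857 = -15.99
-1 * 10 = -10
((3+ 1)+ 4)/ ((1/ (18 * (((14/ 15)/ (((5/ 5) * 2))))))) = 336/ 5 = 67.20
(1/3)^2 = 1/9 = 0.11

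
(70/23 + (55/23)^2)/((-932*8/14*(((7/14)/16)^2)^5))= -2283113904844308480/123257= -18523198721730.27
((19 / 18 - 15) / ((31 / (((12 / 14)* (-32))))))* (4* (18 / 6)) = 32128 / 217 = 148.06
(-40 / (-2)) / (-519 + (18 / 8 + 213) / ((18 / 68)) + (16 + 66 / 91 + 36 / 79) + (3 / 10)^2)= 43134000 / 671677553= 0.06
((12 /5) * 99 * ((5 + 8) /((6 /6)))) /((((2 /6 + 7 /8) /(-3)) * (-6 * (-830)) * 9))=-10296 /60175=-0.17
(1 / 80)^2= 1 / 6400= 0.00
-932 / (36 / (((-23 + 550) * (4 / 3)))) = -491164 / 27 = -18191.26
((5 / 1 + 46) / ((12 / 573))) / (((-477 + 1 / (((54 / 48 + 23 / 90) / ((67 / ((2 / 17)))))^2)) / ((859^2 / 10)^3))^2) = 31976123273384089855654155486299081217833496807967 / 2342531784029359585932000000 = 13650240945026735412541.21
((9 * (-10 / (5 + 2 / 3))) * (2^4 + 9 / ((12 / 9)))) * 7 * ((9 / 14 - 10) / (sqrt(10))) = 321867 * sqrt(10) / 136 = 7484.06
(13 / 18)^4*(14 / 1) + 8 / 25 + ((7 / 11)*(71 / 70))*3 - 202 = -2828159671 / 14434200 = -195.93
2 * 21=42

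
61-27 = 34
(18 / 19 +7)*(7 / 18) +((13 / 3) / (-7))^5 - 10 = -1086412541 / 155195838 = -7.00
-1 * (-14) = 14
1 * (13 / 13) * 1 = 1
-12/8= -3/2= -1.50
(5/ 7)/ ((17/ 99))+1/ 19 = 9524/ 2261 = 4.21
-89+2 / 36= -1601 / 18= -88.94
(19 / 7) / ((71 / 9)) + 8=4147 / 497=8.34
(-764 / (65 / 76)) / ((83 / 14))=-812896 / 5395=-150.68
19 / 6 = 3.17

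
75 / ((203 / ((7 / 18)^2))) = 175 / 3132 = 0.06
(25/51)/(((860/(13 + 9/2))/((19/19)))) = 175/17544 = 0.01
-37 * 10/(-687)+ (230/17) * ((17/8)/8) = 4.13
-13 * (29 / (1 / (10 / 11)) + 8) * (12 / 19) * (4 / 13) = -18144 / 209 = -86.81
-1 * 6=-6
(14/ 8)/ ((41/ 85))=595/ 164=3.63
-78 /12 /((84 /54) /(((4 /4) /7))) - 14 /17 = -4733 /3332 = -1.42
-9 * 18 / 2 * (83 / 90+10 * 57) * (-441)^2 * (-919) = 82652245451433 / 10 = 8265224545143.30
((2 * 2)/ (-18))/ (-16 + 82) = -0.00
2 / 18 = 1 / 9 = 0.11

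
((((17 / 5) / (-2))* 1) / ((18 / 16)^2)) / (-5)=544 / 2025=0.27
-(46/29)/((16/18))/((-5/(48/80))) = 621/2900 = 0.21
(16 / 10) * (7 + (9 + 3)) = 152 / 5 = 30.40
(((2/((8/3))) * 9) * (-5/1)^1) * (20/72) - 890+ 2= -897.38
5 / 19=0.26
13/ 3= 4.33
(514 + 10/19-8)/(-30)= -1604/95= -16.88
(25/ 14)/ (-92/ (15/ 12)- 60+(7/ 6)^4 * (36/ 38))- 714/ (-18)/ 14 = 106803461/ 37876398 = 2.82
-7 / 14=-1 / 2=-0.50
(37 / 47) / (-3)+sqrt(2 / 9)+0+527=sqrt(2) / 3+74270 / 141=527.21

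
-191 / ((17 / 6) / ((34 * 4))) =-9168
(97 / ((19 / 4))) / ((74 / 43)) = 8342 / 703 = 11.87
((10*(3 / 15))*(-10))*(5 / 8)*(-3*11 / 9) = 275 / 6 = 45.83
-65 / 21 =-3.10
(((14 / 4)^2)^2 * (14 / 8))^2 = 282475249 / 4096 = 68963.68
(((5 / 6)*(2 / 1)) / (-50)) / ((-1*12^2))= 1 / 4320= 0.00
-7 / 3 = -2.33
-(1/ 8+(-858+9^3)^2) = -133129/ 8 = -16641.12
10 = 10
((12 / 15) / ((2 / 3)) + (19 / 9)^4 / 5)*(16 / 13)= 2714992 / 426465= 6.37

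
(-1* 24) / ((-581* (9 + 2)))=24 / 6391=0.00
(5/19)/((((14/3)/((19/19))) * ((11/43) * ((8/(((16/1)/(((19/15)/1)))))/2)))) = 19350/27797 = 0.70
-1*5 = -5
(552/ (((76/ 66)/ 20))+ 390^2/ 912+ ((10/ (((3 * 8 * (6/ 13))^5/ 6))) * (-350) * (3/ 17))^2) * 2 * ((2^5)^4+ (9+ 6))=2186014882299039175144444811215/ 106863101641331048448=20456217803.19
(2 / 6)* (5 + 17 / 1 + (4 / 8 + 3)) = 17 / 2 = 8.50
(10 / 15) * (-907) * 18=-10884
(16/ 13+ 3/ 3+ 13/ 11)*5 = 2440/ 143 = 17.06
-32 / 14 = -16 / 7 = -2.29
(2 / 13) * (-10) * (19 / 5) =-76 / 13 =-5.85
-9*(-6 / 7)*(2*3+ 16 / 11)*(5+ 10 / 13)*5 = 1660500 / 1001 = 1658.84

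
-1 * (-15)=15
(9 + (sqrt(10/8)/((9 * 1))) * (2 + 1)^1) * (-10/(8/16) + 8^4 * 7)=14326 * sqrt(5)/3 + 257868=268545.97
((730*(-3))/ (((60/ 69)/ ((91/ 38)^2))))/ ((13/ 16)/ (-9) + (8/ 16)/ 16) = 1501610292/ 6137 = 244681.49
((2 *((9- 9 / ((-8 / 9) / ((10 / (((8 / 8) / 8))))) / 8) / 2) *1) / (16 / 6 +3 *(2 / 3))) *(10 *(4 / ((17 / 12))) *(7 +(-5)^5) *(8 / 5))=-56572992 / 17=-3327823.06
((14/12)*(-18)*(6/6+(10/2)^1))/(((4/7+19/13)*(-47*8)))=5733/34780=0.16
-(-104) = 104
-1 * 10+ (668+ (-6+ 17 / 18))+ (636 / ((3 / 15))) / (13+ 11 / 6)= 1389457 / 1602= 867.33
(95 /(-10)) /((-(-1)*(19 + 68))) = -19 /174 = -0.11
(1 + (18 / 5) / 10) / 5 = 34 / 125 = 0.27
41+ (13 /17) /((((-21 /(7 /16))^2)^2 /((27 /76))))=10414718989 /254017536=41.00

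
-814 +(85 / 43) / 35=-244997 / 301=-813.94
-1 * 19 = -19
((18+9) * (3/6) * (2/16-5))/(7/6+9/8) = -3159/110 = -28.72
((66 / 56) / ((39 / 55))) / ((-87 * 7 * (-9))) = 605 / 1995084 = 0.00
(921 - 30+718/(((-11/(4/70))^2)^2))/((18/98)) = 19575849718363/4035425625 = 4851.00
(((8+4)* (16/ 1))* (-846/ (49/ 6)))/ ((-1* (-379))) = -974592/ 18571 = -52.48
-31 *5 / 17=-155 / 17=-9.12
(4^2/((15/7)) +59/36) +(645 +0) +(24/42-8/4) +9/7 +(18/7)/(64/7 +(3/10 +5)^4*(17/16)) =86904861031703/132889013460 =653.97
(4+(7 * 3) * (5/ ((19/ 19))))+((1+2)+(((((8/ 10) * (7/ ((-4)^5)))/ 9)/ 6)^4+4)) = 2647725189114101762401/ 22825217147535360000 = 116.00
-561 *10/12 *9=-4207.50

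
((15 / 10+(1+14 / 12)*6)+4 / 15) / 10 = 443 / 300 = 1.48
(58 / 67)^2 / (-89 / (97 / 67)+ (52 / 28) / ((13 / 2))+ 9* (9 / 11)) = -12562858 / 902329401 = -0.01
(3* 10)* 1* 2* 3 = 180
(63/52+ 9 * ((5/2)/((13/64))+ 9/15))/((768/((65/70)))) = 10173/71680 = 0.14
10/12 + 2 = 17/6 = 2.83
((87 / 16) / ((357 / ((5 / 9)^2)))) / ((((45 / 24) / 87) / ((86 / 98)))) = 180815 / 944622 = 0.19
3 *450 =1350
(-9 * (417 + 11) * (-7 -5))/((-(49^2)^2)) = -46224/5764801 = -0.01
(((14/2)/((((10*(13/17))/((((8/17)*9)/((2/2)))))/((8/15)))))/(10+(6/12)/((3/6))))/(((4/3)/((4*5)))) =2016/715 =2.82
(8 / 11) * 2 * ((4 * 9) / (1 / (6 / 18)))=192 / 11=17.45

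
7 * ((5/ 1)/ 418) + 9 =9.08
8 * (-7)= -56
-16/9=-1.78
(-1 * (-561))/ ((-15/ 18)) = -3366/ 5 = -673.20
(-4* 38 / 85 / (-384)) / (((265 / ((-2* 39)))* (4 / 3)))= -741 / 720800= -0.00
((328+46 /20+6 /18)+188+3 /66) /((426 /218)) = 9328438 /35145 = 265.43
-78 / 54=-1.44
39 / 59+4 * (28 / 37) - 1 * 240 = -515869 / 2183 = -236.31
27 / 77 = 0.35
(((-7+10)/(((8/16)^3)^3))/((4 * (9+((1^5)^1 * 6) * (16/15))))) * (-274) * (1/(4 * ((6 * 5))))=-56.94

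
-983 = -983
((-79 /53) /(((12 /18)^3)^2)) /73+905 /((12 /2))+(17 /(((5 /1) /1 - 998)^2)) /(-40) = 183854533243621 /1220807545920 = 150.60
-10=-10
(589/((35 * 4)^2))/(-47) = -589/921200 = -0.00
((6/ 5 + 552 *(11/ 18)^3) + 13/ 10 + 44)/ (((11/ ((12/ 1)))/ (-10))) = -1676500/ 891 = -1881.59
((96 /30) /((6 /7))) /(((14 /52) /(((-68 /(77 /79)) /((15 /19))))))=-21230144 /17325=-1225.41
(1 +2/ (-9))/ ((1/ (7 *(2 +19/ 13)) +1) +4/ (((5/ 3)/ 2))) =49/ 368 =0.13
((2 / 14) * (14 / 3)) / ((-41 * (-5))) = 2 / 615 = 0.00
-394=-394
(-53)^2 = 2809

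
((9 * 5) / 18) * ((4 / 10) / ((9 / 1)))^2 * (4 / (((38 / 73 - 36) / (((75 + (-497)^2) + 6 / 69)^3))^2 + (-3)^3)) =-359014004282711165150502421107674429696486528 / 490727267103930823865092996851451940837251181835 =-0.00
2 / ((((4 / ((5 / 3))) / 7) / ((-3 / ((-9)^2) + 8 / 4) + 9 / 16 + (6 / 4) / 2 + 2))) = 79765 / 2592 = 30.77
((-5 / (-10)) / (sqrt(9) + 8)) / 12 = 0.00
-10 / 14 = -5 / 7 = -0.71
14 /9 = 1.56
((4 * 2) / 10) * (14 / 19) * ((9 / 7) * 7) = 504 / 95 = 5.31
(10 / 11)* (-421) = -382.73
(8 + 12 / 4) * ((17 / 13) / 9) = 187 / 117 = 1.60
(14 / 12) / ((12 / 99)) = 77 / 8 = 9.62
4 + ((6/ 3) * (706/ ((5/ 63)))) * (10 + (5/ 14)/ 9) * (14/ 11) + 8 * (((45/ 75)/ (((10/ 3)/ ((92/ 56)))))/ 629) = 25024010614/ 110075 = 227336.00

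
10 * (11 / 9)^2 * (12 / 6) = 2420 / 81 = 29.88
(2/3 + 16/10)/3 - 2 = -1.24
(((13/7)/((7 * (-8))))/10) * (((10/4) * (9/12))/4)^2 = -585/802816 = -0.00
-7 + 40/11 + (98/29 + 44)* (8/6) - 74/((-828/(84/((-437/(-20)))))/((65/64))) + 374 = 33408635065/76950456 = 434.16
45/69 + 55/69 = 100/69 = 1.45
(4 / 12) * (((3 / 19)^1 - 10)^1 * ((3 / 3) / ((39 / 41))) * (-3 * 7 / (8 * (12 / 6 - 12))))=-53669 / 59280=-0.91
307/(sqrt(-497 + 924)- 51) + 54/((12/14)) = 121305/2174- 307*sqrt(427)/2174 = 52.88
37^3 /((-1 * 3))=-50653 /3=-16884.33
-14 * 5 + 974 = 904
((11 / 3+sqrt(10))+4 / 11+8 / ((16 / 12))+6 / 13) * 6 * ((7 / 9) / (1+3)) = 7 * sqrt(10) / 6+31507 / 2574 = 15.93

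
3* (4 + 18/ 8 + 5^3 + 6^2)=2007/ 4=501.75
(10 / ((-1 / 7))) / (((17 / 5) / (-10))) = 3500 / 17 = 205.88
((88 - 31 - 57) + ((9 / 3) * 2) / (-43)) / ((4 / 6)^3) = -81 / 172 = -0.47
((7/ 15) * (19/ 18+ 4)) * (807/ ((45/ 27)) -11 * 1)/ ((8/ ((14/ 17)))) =5274997/ 45900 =114.92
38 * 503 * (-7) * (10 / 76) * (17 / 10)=-59857 / 2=-29928.50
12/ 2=6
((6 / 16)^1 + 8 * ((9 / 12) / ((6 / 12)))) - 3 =75 / 8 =9.38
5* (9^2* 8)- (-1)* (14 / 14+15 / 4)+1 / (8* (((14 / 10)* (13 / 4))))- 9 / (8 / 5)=3239.15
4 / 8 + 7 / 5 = 1.90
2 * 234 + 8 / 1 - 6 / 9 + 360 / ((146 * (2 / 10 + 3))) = 417067 / 876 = 476.10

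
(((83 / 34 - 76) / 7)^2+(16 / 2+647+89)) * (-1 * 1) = -48398137 / 56644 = -854.43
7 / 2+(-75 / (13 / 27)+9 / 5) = -19561 / 130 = -150.47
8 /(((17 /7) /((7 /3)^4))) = 134456 /1377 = 97.64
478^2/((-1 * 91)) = -228484/91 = -2510.81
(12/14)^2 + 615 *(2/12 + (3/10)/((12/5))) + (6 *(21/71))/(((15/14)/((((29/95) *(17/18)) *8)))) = 7294771229/39660600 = 183.93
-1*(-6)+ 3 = 9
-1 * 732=-732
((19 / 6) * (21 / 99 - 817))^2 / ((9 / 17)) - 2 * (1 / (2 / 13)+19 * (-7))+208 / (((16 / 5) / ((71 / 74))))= 82486929574435 / 6527466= 12636899.15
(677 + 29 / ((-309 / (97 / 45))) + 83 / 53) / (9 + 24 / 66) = 5499233641 / 75907395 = 72.45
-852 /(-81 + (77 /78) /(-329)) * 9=28110888 /296957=94.66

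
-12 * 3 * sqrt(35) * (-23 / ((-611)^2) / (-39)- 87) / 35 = 3040027512 * sqrt(35) / 33972211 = 529.40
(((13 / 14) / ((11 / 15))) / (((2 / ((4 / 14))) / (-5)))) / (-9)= 325 / 3234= 0.10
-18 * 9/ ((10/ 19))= -1539/ 5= -307.80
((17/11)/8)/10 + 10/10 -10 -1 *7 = -14063/880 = -15.98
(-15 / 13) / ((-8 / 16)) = 30 / 13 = 2.31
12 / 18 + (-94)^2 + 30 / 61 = 1617200 / 183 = 8837.16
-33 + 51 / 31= -972 / 31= -31.35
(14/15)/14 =1/15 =0.07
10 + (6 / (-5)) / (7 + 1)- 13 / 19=9.17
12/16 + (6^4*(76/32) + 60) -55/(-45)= 113039/36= 3139.97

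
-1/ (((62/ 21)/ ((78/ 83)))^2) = -670761/ 6620329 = -0.10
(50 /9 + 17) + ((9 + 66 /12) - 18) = 343 /18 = 19.06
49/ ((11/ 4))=196/ 11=17.82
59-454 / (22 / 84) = -18419 / 11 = -1674.45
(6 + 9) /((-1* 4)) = -15 /4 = -3.75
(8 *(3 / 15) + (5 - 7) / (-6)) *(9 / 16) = 87 / 80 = 1.09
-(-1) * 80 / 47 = 80 / 47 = 1.70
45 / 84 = 15 / 28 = 0.54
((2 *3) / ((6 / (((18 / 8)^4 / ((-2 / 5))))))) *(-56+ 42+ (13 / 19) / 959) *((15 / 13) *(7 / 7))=125518983075 / 121278976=1034.96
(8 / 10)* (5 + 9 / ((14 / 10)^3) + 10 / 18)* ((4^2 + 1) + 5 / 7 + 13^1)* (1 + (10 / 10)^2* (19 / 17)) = 18765200 / 40817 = 459.74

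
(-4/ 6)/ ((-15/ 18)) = 4/ 5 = 0.80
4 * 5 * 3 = 60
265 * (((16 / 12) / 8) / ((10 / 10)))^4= 265 / 1296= 0.20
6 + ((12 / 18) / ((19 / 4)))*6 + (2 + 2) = 206 / 19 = 10.84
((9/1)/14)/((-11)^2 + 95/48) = 216/41321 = 0.01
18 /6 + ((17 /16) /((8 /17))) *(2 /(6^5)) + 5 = 3981601 /497664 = 8.00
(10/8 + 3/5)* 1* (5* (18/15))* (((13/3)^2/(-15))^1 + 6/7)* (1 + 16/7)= -317423/22050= -14.40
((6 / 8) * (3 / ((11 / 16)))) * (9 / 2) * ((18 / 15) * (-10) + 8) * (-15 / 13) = 9720 / 143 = 67.97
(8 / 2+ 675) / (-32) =-679 / 32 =-21.22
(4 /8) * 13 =13 /2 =6.50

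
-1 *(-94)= 94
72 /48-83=-163 /2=-81.50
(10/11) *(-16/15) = -32/33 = -0.97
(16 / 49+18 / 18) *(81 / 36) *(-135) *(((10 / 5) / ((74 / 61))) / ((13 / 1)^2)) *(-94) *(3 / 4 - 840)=-310094.58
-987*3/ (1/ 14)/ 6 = -6909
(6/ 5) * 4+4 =44/ 5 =8.80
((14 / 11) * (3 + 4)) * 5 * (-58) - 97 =-2680.64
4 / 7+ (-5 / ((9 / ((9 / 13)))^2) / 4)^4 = 0.57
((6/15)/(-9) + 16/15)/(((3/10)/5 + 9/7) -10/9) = 3220/739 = 4.36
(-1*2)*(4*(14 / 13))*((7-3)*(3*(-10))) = 13440 / 13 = 1033.85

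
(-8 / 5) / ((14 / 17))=-68 / 35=-1.94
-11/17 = -0.65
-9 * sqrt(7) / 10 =-2.38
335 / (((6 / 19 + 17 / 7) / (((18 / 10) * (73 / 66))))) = 26733 / 110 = 243.03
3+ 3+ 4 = 10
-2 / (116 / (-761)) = 761 / 58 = 13.12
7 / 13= 0.54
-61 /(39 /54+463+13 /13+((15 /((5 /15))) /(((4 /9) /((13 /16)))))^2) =-2248704 /266613545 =-0.01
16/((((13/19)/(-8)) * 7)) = -2432/91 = -26.73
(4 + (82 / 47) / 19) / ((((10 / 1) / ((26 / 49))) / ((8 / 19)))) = 54288 / 593845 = 0.09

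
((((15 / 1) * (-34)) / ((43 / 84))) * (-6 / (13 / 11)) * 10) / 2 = 14137200 / 559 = 25290.16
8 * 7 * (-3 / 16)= -21 / 2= -10.50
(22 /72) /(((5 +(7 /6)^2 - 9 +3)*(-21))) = -11 /273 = -0.04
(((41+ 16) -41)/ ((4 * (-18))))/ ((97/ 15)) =-10/ 291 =-0.03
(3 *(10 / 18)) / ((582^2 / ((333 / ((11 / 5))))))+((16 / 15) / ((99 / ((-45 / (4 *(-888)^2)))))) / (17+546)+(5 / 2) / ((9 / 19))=181904785622531 / 34461306901296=5.28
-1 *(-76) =76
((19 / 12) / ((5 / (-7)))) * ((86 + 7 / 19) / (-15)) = 3829 / 300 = 12.76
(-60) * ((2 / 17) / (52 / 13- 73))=0.10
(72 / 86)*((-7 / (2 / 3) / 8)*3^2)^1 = -1701 / 172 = -9.89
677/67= 10.10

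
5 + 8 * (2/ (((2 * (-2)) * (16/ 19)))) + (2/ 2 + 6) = 29/ 4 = 7.25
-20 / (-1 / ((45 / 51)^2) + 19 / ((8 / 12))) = -9000 / 12247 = -0.73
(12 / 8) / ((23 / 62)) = 93 / 23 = 4.04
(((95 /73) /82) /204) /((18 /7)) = 665 /21980592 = 0.00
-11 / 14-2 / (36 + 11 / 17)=-1047 / 1246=-0.84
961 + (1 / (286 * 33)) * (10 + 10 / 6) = 27209789 / 28314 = 961.00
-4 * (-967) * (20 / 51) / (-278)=-38680 / 7089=-5.46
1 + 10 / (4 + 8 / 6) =23 / 8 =2.88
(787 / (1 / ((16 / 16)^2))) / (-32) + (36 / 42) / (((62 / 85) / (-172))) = -1574299 / 6944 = -226.71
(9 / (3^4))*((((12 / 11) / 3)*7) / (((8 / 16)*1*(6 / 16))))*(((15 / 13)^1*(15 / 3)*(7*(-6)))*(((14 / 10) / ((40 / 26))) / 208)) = -686 / 429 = -1.60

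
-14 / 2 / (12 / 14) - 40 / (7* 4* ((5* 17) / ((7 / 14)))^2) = -247819 / 30345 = -8.17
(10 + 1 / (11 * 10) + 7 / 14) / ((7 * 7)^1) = 578 / 2695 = 0.21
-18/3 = -6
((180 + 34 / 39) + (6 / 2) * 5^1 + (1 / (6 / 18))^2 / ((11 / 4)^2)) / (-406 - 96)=-929935 / 2368938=-0.39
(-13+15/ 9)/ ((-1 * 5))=34/ 15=2.27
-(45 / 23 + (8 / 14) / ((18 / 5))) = -2.12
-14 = -14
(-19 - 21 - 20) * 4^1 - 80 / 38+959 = 13621 / 19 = 716.89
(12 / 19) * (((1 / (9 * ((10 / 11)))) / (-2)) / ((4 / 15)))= -11 / 76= -0.14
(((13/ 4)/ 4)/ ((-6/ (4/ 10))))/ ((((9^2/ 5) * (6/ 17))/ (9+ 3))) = -221/ 1944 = -0.11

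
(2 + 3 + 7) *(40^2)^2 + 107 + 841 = 30720948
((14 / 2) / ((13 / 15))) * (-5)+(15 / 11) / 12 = -23035 / 572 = -40.27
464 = 464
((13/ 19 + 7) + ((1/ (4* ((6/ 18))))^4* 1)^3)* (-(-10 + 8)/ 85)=491914183/ 2709520384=0.18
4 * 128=512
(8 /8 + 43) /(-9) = -44 /9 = -4.89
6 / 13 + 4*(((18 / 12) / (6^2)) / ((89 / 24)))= 586 / 1157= 0.51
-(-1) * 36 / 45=4 / 5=0.80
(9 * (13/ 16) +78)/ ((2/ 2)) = 1365/ 16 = 85.31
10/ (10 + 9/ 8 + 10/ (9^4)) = 524880/ 584009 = 0.90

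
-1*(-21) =21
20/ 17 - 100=-98.82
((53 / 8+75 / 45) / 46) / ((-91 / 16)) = -199 / 6279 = -0.03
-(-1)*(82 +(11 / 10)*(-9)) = 72.10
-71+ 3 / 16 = -1133 / 16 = -70.81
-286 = -286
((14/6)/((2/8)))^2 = 784/9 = 87.11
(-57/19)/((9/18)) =-6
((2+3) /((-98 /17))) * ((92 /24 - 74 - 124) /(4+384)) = 99025 /228144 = 0.43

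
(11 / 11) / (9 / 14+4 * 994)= 14 / 55673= 0.00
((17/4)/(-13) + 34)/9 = 3.74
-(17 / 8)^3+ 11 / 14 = -31575 / 3584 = -8.81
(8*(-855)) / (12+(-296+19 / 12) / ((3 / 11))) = 6.41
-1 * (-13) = 13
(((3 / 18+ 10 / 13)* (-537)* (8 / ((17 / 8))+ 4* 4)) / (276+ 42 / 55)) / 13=-20123180 / 7288801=-2.76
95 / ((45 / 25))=475 / 9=52.78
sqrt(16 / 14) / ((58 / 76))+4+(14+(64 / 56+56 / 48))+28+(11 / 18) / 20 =76*sqrt(14) / 203+121817 / 2520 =49.74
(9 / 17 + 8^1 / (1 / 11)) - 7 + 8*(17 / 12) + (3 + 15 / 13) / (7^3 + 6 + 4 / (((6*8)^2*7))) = 86647685120 / 932953047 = 92.87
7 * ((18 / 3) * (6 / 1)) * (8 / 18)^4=7168 / 729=9.83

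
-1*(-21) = 21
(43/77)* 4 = 2.23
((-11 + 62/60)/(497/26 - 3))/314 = -3887/1973490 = -0.00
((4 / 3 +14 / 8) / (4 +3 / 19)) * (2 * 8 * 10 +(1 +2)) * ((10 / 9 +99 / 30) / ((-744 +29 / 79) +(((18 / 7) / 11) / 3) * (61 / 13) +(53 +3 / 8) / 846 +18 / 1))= -0.74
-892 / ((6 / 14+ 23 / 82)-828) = 1.08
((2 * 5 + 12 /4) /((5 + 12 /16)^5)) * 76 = 1011712 /6436343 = 0.16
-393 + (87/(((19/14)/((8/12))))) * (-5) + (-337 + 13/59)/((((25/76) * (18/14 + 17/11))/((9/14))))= -512677471/610945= -839.15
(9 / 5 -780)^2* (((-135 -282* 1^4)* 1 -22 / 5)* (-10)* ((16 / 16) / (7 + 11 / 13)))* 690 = 19076038101666 / 85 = 224423977666.66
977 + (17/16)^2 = 250401/256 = 978.13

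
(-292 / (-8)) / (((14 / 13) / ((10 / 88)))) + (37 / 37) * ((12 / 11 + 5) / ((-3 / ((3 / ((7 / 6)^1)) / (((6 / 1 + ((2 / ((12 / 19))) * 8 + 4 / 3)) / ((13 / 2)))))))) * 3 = 44369 / 60368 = 0.73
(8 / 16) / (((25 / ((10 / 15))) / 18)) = 6 / 25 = 0.24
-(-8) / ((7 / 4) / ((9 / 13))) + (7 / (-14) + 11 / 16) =4881 / 1456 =3.35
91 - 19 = 72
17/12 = 1.42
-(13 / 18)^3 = -2197 / 5832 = -0.38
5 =5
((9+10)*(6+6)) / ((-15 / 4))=-304 / 5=-60.80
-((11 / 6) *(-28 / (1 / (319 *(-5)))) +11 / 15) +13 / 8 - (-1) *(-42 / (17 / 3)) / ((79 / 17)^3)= -1614719465769 / 19721560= -81875.85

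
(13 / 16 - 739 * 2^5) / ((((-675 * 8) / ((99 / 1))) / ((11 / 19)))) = 9156191 / 36480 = 250.99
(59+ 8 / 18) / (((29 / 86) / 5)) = 881.42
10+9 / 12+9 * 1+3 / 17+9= 1967 / 68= 28.93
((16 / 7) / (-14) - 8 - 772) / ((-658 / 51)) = 60.47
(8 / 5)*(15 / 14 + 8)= 508 / 35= 14.51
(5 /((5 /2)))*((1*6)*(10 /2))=60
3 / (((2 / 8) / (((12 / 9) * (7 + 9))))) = 256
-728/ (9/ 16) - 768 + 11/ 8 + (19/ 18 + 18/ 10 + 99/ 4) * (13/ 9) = -2020.97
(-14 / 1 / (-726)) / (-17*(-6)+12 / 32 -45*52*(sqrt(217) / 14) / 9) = -4480*sqrt(217) / 805141623 -8232 / 268380541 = -0.00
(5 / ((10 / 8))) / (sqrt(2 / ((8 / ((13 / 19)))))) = 8 * sqrt(247) / 13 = 9.67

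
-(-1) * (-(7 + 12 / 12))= -8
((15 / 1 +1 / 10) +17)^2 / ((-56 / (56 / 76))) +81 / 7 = -1.99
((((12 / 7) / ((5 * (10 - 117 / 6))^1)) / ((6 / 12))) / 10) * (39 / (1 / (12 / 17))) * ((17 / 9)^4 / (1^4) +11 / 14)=-51644944 / 19229805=-2.69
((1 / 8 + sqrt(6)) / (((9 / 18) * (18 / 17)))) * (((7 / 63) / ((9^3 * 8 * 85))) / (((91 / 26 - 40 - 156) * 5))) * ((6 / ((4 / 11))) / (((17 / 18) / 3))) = -sqrt(6) / 43375500 - 1 / 347004000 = -0.00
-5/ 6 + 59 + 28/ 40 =883/ 15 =58.87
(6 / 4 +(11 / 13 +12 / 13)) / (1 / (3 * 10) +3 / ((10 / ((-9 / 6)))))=-7.85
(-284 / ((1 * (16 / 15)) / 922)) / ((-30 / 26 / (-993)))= -211262239.50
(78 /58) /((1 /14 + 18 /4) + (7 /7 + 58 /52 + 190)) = 0.01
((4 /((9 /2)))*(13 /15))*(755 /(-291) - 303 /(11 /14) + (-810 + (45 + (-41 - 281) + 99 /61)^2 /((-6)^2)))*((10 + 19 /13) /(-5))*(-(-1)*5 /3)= -38684567155712 /14471769015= -2673.11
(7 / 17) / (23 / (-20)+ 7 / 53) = -7420 / 18343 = -0.40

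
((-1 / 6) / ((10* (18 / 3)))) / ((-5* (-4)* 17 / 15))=-0.00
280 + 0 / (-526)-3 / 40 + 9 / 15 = 11221 / 40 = 280.52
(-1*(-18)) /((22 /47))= 423 /11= 38.45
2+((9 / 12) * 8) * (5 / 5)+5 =13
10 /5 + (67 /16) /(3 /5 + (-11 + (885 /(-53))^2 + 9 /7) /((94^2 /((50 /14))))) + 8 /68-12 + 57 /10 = 2528927462009 /1465411221020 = 1.73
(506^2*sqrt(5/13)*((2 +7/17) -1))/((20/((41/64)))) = 7873107*sqrt(65)/8840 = 7180.43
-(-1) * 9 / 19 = 9 / 19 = 0.47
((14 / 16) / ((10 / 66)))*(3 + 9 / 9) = 231 / 10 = 23.10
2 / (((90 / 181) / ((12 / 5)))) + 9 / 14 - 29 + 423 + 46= 472811 / 1050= 450.30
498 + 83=581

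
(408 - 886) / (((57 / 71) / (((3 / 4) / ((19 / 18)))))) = -152721 / 361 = -423.05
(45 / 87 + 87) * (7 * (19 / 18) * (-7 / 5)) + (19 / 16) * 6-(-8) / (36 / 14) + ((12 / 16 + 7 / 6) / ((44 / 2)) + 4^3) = -11928919 / 14355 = -830.99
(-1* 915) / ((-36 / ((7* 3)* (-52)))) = -27755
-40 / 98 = -20 / 49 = -0.41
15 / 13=1.15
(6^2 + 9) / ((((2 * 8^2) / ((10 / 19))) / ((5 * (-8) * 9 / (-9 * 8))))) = 1125 / 1216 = 0.93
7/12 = 0.58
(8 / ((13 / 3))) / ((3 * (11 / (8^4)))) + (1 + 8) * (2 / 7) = 231950 / 1001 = 231.72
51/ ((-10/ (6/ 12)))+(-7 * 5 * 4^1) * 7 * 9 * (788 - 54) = -129477651/ 20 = -6473882.55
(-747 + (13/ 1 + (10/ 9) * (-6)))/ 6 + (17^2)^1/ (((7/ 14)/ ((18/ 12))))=6692/ 9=743.56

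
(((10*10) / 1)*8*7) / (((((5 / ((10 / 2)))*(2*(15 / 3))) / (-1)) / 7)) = -3920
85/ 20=17/ 4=4.25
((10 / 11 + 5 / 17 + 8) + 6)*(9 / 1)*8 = 204696 / 187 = 1094.63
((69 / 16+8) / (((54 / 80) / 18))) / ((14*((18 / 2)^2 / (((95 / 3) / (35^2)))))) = 3743 / 500094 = 0.01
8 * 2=16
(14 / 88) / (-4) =-0.04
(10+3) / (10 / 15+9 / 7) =6.66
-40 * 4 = -160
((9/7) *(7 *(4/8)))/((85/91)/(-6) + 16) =2457/8651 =0.28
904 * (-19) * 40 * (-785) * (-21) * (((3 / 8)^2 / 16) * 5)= -7963491375 / 16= -497718210.94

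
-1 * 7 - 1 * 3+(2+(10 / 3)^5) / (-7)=-117496 / 1701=-69.07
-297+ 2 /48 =-7127 /24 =-296.96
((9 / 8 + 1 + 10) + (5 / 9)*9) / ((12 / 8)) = 137 / 12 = 11.42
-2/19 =-0.11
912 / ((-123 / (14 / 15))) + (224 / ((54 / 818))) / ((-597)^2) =-13633109056 / 1972723815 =-6.91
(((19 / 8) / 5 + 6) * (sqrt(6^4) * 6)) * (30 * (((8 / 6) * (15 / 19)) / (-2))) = -419580 / 19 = -22083.16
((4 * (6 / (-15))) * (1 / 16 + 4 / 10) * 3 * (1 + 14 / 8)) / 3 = -407 / 200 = -2.04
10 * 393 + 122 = 4052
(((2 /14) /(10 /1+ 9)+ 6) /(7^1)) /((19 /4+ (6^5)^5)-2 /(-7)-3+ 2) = 3196 /105874392623458207939253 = 0.00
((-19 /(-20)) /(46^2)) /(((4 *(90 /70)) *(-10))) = -133 /15235200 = -0.00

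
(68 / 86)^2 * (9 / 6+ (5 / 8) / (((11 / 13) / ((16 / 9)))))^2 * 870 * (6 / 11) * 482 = 25065897817160 / 22149171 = 1131685.60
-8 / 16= -1 / 2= -0.50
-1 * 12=-12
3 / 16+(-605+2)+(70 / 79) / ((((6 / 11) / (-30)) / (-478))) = 28682845 / 1264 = 22692.12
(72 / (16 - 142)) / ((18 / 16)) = -32 / 63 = -0.51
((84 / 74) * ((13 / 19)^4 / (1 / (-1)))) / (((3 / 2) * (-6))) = 0.03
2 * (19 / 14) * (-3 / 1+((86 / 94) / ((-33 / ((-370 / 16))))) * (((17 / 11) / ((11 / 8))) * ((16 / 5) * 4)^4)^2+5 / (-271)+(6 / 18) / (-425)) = 1584093424.22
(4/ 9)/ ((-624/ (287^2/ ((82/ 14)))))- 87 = -136211/ 1404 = -97.02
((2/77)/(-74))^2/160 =1/1298688160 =0.00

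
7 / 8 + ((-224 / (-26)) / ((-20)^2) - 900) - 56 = -2483269 / 2600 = -955.10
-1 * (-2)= 2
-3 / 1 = -3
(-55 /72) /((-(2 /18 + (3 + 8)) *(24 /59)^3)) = 2259169 /2211840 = 1.02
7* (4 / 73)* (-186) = -5208 / 73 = -71.34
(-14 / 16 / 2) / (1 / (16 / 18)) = -7 / 18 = -0.39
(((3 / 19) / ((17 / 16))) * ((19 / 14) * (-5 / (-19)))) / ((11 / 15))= 1800 / 24871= 0.07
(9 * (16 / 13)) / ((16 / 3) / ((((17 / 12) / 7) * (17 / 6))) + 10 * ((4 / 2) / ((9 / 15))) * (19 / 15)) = 0.21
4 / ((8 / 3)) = 3 / 2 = 1.50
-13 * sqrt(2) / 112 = -0.16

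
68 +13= 81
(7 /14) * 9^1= 9 /2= 4.50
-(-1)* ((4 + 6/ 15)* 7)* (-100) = -3080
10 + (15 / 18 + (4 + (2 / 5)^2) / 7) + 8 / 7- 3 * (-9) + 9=50999 / 1050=48.57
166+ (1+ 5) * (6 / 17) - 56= 1906 / 17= 112.12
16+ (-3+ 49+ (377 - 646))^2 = 49745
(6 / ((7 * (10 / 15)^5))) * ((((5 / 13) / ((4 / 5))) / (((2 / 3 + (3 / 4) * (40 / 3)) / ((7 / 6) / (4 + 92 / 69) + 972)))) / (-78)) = -566997975 / 155058176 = -3.66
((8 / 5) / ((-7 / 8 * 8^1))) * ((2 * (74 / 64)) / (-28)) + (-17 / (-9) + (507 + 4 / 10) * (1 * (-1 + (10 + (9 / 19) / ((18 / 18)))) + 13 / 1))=3822518279 / 335160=11405.06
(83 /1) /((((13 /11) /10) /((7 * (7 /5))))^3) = 103976303816 /2197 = 47326492.41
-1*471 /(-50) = 471 /50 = 9.42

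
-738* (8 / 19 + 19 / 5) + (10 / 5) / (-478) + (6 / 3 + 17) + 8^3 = -58672922 / 22705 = -2584.14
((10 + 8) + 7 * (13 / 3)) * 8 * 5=5800 / 3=1933.33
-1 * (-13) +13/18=247/18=13.72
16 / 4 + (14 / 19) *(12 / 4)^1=118 / 19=6.21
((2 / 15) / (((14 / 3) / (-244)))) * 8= -1952 / 35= -55.77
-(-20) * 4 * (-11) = -880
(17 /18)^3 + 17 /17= 10745 /5832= 1.84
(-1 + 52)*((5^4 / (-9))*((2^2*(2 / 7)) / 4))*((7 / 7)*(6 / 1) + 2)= -170000 / 21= -8095.24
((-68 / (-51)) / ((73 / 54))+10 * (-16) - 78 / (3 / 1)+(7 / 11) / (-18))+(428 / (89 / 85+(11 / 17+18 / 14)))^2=103217633712181 / 5048507574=20445.18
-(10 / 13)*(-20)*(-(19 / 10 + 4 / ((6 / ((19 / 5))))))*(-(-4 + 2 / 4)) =-238.72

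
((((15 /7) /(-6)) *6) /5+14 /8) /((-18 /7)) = -37 /72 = -0.51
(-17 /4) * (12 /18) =-17 /6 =-2.83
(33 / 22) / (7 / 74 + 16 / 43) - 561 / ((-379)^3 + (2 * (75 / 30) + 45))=86614141094 / 26947745055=3.21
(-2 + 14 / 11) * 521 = -4168 / 11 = -378.91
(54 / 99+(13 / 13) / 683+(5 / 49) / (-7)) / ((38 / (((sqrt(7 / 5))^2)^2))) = 685911 / 24980725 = 0.03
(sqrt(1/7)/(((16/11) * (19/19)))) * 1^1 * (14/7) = 11 * sqrt(7)/56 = 0.52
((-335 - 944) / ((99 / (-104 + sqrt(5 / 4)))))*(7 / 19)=931112 / 1881 - 8953*sqrt(5) / 3762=489.69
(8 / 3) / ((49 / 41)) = 328 / 147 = 2.23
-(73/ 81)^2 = -5329/ 6561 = -0.81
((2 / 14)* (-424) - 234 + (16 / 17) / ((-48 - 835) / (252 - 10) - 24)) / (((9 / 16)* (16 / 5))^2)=-5864335450 / 64494549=-90.93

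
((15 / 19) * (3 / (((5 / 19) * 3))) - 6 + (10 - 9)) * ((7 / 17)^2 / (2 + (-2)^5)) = 49 / 4335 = 0.01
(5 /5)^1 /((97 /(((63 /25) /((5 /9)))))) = 567 /12125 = 0.05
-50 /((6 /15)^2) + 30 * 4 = -385 /2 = -192.50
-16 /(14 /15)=-120 /7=-17.14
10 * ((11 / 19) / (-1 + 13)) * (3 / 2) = 55 / 76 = 0.72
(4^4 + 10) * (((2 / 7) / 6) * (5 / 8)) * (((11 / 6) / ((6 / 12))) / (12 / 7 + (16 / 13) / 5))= 475475 / 32112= 14.81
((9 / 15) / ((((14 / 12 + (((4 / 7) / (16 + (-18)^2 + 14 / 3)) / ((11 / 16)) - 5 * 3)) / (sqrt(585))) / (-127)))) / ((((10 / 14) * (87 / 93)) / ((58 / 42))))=2821104594 * sqrt(65) / 82589275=275.39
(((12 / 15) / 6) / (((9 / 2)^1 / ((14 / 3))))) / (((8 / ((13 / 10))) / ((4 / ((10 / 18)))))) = 182 / 1125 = 0.16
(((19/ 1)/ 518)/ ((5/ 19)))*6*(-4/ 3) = -1444/ 1295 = -1.12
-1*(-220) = 220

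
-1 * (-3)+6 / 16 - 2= 11 / 8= 1.38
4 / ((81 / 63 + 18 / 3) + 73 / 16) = 0.34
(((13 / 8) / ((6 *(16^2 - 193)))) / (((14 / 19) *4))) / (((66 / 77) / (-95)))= -23465 / 145152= -0.16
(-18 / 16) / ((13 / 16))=-1.38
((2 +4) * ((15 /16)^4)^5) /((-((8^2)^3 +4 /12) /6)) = -0.00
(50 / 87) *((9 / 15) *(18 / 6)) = 30 / 29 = 1.03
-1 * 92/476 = -23/119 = -0.19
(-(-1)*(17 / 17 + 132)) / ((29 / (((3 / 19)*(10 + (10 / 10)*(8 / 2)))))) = 294 / 29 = 10.14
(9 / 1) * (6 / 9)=6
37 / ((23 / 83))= 3071 / 23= 133.52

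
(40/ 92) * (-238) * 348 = -828240/ 23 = -36010.43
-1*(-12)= 12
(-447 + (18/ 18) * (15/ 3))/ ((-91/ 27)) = 918/ 7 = 131.14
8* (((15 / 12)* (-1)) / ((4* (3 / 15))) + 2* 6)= 167 / 2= 83.50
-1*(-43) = 43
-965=-965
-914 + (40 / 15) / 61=-167254 / 183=-913.96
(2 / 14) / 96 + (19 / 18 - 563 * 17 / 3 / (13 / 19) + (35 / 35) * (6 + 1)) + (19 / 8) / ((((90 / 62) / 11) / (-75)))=-157366709 / 26208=-6004.53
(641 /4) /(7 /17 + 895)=10897 /60888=0.18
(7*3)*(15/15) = 21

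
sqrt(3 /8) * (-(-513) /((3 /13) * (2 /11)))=24453 * sqrt(6) /8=7487.17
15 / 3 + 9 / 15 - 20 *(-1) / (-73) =1944 / 365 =5.33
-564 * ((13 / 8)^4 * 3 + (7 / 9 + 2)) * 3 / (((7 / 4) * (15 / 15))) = -41056709 / 1792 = -22911.11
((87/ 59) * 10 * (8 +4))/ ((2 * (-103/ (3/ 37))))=-15660/ 224849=-0.07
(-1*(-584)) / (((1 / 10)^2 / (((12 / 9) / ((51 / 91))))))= 21257600 / 153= 138938.56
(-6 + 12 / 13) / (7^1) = -66 / 91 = -0.73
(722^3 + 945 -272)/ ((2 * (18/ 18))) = 376367721/ 2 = 188183860.50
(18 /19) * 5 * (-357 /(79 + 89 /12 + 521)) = -385560 /138491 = -2.78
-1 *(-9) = 9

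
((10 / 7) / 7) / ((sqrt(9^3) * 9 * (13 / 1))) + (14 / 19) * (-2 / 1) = -4333958 / 2941029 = -1.47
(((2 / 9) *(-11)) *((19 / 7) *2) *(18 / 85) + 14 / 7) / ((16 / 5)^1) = -241 / 952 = -0.25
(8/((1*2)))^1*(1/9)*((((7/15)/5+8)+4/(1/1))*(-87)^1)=-105212/225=-467.61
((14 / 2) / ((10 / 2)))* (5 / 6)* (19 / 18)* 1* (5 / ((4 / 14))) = 21.55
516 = 516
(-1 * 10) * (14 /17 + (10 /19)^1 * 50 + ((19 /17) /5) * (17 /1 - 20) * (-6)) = -100656 /323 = -311.63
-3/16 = -0.19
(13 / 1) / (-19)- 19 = -374 / 19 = -19.68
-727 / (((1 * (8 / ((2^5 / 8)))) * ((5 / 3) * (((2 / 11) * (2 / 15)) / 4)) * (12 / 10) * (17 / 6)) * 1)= -359865 / 34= -10584.26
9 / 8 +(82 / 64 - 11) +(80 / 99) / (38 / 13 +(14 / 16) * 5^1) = -20397535 / 2404512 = -8.48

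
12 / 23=0.52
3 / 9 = 1 / 3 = 0.33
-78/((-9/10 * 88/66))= 65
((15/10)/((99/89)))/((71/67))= 5963/4686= 1.27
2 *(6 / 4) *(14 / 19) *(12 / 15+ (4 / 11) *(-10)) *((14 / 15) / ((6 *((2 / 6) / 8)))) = -122304 / 5225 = -23.41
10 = 10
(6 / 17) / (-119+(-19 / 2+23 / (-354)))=-531 / 193426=-0.00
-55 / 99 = -0.56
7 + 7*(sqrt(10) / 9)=7*sqrt(10) / 9 + 7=9.46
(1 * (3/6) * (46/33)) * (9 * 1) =69/11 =6.27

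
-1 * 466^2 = -217156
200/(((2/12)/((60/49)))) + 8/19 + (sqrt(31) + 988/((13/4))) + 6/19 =sqrt(31) + 1651710/931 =1779.69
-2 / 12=-1 / 6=-0.17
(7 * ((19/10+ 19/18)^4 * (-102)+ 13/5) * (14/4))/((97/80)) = -4168947690488/26517375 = -157215.70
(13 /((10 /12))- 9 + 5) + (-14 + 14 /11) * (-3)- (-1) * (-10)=39.78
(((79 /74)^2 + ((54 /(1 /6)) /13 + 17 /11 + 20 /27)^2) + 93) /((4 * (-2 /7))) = -476847157544023 /653059918368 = -730.17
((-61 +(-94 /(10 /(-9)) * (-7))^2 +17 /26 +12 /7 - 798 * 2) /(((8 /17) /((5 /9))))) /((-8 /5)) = -8999574733 /34944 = -257542.78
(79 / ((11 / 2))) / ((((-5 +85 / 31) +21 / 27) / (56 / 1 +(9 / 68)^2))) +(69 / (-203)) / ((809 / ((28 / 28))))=-19134705927171 / 35202948968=-543.55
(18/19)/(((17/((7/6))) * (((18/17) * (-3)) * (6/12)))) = -7/171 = -0.04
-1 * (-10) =10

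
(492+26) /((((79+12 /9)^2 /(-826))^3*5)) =-212812645257072 /979652970727205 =-0.22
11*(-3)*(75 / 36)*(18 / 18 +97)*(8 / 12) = -4491.67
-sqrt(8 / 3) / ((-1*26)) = sqrt(6) / 39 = 0.06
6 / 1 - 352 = -346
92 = 92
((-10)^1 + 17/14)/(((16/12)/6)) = -1107/28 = -39.54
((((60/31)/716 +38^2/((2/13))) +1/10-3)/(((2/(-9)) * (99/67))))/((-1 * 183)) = 11628260241/74467580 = 156.15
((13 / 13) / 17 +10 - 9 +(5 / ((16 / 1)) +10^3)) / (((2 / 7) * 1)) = 1906611 / 544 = 3504.80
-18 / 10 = -9 / 5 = -1.80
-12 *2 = -24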